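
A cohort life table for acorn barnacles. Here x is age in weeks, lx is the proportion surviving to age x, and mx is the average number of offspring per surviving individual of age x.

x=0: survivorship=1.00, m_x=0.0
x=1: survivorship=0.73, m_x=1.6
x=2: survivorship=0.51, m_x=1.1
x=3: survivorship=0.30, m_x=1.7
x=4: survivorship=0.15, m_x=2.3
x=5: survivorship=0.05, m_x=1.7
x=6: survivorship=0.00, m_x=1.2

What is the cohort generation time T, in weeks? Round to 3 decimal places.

2.108

lx·mx: 0, 1.168, 0.561, 0.51, 0.345, 0.085, 0 → R0 = 2.669
x·lx·mx: 0, 1.168, 1.122, 1.53, 1.38, 0.425, 0 → Σ = 5.625
T = 5.625 / 2.669 = 2.107531… → 2.108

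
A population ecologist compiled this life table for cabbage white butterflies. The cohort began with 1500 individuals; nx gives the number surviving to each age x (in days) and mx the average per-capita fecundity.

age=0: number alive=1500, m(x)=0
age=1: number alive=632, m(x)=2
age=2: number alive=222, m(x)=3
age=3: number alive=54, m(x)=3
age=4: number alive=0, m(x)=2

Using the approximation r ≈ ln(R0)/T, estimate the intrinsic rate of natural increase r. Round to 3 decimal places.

0.226

lx = nx/n0 = nx/1500: 1, 0.42133…, 0.148, 0.036, 0
R0 = Σ lx·mx = 0 + 0.84267… + 0.444 + 0.108 + 0 = 1.394667…
Σ x·lx·mx = 2.054667…; T = 2.054667…/1.394667… = 1.47323…
r ≈ ln(R0)/T = ln(1.394667…)/1.47323… = 0.2258… → 0.226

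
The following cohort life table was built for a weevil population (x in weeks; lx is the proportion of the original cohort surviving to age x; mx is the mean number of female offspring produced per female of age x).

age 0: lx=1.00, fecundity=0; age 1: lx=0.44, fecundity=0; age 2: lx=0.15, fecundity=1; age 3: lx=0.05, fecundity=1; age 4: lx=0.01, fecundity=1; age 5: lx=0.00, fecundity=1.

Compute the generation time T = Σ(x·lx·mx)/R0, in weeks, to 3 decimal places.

lx·mx: 0, 0, 0.15, 0.05, 0.01, 0 → R0 = 0.21
x·lx·mx: 0, 0, 0.3, 0.15, 0.04, 0 → Σ = 0.49
T = 0.49 / 0.21 = 2.333333… → 2.333

2.333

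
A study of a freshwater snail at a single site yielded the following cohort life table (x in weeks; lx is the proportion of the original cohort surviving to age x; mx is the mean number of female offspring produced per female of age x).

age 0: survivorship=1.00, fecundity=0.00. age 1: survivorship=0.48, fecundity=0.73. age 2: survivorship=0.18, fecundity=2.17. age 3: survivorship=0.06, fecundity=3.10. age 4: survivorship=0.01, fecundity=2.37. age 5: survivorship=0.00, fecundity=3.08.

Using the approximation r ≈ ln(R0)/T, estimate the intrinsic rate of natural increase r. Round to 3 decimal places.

-0.027

R0 = Σ lx·mx = 0 + 0.3504 + 0.3906 + 0.186 + 0.0237 + 0 = 0.9507
Σ x·lx·mx = 1.7844; T = 1.7844/0.9507 = 1.87693…
r ≈ ln(R0)/T = ln(0.9507)/1.87693… = -0.02694… → -0.027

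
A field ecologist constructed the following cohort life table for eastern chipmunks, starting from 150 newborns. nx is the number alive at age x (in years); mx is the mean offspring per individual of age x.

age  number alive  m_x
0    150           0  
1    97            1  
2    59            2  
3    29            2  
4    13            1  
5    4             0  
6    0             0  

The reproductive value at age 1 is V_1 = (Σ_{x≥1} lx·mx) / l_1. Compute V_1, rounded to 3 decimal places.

2.948

lx = nx/n0 = nx/150: 1, 0.64667…, 0.39333…, 0.19333…, 0.08667…, 0.02667…, 0
lx·mx for x ≥ 1: 0.646667…, 0.786667…, 0.386667…, 0.086667…, 0, 0 → sum = 1.906667…
V_1 = 1.906667… / l_1 = 1.906667… / 0.646667… = 2.948454… → 2.948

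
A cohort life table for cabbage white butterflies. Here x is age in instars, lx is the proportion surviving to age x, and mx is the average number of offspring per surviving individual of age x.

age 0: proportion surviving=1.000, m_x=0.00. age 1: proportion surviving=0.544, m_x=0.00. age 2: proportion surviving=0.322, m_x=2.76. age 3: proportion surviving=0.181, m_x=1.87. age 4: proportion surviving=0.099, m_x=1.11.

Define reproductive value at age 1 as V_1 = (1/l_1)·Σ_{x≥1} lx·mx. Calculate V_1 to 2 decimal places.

lx·mx for x ≥ 1: 0, 0.88872, 0.33847, 0.10989 → sum = 1.33708
V_1 = 1.33708 / l_1 = 1.33708 / 0.544 = 2.457868… → 2.46

2.46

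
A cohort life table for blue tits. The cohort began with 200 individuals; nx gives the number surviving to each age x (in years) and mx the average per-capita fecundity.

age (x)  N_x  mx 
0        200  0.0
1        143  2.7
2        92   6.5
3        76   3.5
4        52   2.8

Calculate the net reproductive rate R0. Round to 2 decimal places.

6.98

lx = nx/n0 = nx/200: 1, 0.715, 0.46, 0.38, 0.26
lx·mx by age: 0, 1.9305, 2.99, 1.33, 0.728
R0 = Σ lx·mx = 6.9785 → 6.98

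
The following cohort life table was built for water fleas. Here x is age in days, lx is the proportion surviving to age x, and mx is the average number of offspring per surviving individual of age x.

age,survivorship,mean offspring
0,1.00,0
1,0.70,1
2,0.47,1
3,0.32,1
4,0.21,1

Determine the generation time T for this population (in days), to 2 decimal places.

2.02

lx·mx: 0, 0.7, 0.47, 0.32, 0.21 → R0 = 1.7
x·lx·mx: 0, 0.7, 0.94, 0.96, 0.84 → Σ = 3.44
T = 3.44 / 1.7 = 2.023529… → 2.02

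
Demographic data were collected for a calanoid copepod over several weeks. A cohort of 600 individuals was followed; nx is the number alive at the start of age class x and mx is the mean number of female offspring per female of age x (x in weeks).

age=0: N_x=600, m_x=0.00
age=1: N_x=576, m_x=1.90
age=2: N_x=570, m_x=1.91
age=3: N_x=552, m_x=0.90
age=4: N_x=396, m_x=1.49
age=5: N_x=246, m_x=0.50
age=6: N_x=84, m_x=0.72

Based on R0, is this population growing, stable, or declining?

growing

lx = nx/n0 = nx/600: 1, 0.96, 0.95, 0.92, 0.66, 0.41, 0.14
R0 = Σ lx·mx = 0 + 1.824 + 1.8145 + 0.828 + 0.9834 + 0.205 + 0.1008 = 5.7557
R0 > 1, so the population is growing.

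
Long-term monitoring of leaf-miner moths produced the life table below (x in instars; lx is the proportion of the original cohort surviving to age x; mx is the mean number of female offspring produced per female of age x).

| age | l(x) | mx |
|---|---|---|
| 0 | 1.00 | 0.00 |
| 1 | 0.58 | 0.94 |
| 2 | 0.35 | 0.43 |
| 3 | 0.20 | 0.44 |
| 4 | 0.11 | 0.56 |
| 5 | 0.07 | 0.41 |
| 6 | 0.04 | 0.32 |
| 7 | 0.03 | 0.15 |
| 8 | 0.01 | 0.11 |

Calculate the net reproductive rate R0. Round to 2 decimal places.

lx·mx by age: 0, 0.5452, 0.1505, 0.088, 0.0616, 0.0287, 0.0128, 0.0045, 0.0011
R0 = Σ lx·mx = 0.8924 → 0.89

0.89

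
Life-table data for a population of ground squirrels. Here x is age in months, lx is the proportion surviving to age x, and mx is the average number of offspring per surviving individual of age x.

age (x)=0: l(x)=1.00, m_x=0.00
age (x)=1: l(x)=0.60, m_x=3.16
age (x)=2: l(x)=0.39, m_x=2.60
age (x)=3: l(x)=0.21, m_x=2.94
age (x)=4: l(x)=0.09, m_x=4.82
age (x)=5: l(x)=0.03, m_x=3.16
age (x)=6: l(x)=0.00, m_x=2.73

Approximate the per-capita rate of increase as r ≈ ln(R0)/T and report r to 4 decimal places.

0.7112

R0 = Σ lx·mx = 0 + 1.896 + 1.014 + 0.6174 + 0.4338 + 0.0948 + 0 = 4.056
Σ x·lx·mx = 7.9854; T = 7.9854/4.056 = 1.96879…
r ≈ ln(R0)/T = ln(4.056)/1.96879… = 0.711198… → 0.7112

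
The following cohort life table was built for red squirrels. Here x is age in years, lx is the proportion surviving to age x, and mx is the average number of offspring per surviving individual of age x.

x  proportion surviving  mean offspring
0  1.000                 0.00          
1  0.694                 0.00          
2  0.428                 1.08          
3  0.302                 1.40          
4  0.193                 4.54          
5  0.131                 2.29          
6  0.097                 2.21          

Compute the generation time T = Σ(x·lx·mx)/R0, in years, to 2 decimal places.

3.73

lx·mx: 0, 0, 0.46224, 0.4228, 0.87622, 0.29999, 0.21437 → R0 = 2.27562
x·lx·mx: 0, 0, 0.92448, 1.2684, 3.50488, 1.49995, 1.28622 → Σ = 8.48393
T = 8.48393 / 2.27562 = 3.728184… → 3.73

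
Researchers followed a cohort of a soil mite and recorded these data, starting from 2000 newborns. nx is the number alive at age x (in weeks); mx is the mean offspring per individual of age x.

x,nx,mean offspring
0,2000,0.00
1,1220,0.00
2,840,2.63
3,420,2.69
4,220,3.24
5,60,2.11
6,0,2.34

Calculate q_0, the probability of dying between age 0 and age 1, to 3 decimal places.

lx = nx/n0 = nx/2000: 1, 0.61, 0.42, 0.21, 0.11, 0.03, 0
q_0 = (l_0 − l_1) / l_0 = (1 − 0.61) / 1
     = 0.39 / 1 = 0.39 → 0.390

0.390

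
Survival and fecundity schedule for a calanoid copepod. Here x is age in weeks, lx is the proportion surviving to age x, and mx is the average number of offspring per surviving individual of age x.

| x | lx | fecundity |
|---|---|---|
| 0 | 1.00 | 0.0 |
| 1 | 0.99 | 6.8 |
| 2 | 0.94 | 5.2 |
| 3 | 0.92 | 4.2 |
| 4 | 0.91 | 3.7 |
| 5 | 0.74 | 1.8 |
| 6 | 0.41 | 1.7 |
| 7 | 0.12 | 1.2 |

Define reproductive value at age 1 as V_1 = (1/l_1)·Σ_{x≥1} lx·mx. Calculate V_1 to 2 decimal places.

21.24

lx·mx for x ≥ 1: 6.732, 4.888, 3.864, 3.367, 1.332, 0.697, 0.144 → sum = 21.024
V_1 = 21.024 / l_1 = 21.024 / 0.99 = 21.236364… → 21.24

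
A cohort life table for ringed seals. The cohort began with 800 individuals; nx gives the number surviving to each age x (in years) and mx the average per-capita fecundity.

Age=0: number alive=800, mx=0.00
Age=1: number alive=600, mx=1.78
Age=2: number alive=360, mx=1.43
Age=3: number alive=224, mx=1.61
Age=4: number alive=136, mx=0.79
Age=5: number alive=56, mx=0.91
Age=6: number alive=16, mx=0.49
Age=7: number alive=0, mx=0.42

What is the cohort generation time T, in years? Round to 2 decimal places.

1.85

lx = nx/n0 = nx/800: 1, 0.75, 0.45, 0.28, 0.17, 0.07, 0.02, 0
lx·mx: 0, 1.335, 0.6435, 0.4508, 0.1343, 0.0637, 0.0098, 0 → R0 = 2.6371
x·lx·mx: 0, 1.335, 1.287, 1.3524, 0.5372, 0.3185, 0.0588, 0 → Σ = 4.8889
T = 4.8889 / 2.6371 = 1.853893… → 1.85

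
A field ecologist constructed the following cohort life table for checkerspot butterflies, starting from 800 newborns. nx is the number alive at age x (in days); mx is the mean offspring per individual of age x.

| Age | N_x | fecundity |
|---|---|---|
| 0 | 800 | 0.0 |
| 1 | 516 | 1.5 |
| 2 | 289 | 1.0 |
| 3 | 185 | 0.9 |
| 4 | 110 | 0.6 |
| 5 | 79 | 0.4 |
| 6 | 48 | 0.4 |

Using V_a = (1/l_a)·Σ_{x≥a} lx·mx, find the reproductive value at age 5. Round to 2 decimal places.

lx = nx/n0 = nx/800: 1, 0.645, 0.36125, 0.23125, 0.1375, 0.09875, 0.06
lx·mx for x ≥ 5: 0.0395, 0.024 → sum = 0.0635
V_5 = 0.0635 / l_5 = 0.0635 / 0.09875 = 0.643038… → 0.64

0.64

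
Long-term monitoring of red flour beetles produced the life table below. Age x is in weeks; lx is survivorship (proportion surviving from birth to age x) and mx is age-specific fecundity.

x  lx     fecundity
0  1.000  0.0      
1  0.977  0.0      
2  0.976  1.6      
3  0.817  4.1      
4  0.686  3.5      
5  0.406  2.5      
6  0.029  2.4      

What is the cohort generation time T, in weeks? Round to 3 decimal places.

3.367

lx·mx: 0, 0, 1.5616, 3.3497, 2.401, 1.015, 0.0696 → R0 = 8.3969
x·lx·mx: 0, 0, 3.1232, 10.0491, 9.604, 5.075, 0.4176 → Σ = 28.2689
T = 28.2689 / 8.3969 = 3.366588… → 3.367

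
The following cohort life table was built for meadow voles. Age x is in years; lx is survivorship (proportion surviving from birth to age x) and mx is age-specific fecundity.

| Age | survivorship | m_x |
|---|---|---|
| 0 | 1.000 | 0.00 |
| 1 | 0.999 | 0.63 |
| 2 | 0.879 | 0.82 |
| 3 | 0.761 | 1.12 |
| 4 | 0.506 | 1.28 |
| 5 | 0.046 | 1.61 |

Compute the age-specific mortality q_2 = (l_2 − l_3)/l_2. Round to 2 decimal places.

0.13

q_2 = (l_2 − l_3) / l_2 = (0.879 − 0.761) / 0.879
     = 0.118 / 0.879 = 0.134243… → 0.13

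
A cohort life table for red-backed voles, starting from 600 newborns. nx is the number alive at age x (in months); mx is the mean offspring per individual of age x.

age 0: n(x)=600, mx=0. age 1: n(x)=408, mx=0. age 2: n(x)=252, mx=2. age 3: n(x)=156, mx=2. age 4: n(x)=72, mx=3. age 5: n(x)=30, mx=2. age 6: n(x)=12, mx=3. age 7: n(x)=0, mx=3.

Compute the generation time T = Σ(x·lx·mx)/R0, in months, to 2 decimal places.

2.95

lx = nx/n0 = nx/600: 1, 0.68, 0.42, 0.26, 0.12, 0.05, 0.02, 0
lx·mx: 0, 0, 0.84, 0.52, 0.36, 0.1, 0.06, 0 → R0 = 1.88
x·lx·mx: 0, 0, 1.68, 1.56, 1.44, 0.5, 0.36, 0 → Σ = 5.54
T = 5.54 / 1.88 = 2.946809… → 2.95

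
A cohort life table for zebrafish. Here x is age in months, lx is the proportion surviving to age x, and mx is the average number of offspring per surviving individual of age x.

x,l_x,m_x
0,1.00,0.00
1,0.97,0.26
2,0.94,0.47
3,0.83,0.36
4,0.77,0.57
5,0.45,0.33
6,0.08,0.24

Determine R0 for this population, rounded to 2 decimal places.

1.60

lx·mx by age: 0, 0.2522, 0.4418, 0.2988, 0.4389, 0.1485, 0.0192
R0 = Σ lx·mx = 1.5994 → 1.60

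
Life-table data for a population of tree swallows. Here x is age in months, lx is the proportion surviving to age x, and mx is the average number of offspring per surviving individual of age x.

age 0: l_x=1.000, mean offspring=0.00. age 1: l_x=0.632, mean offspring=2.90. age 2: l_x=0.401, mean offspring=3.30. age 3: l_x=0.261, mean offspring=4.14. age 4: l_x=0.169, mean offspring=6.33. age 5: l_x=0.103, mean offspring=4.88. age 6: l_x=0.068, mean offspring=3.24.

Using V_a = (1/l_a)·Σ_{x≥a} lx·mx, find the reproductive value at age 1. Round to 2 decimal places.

lx·mx for x ≥ 1: 1.8328, 1.3233, 1.08054, 1.06977, 0.50264, 0.22032 → sum = 6.02937
V_1 = 6.02937 / l_1 = 6.02937 / 0.632 = 9.540142… → 9.54

9.54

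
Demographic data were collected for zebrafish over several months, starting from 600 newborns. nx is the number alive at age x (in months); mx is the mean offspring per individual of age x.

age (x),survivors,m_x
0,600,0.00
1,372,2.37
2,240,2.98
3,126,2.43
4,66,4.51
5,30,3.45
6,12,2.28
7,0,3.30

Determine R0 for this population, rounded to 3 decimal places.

lx = nx/n0 = nx/600: 1, 0.62, 0.4, 0.21, 0.11, 0.05, 0.02, 0
lx·mx by age: 0, 1.4694, 1.192, 0.5103, 0.4961, 0.1725, 0.0456, 0
R0 = Σ lx·mx = 3.8859 → 3.886

3.886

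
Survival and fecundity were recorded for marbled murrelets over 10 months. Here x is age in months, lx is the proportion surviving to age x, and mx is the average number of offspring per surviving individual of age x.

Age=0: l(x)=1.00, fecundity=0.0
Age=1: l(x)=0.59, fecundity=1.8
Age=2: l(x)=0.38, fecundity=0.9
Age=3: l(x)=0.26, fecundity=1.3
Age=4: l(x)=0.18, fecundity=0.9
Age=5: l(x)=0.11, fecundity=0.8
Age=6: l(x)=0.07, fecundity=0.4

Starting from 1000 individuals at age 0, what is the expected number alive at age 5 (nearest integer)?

Expected survivors = N0 · l_5 = 1000 × 0.11 = 110 → 110

110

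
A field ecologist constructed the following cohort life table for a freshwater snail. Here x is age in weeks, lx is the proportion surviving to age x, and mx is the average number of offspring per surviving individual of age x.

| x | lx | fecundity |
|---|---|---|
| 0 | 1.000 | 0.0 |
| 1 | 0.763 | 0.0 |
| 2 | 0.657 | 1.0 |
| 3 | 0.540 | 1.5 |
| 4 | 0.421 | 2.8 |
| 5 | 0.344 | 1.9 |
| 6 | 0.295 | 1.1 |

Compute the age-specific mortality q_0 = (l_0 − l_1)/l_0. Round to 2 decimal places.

0.24

q_0 = (l_0 − l_1) / l_0 = (1 − 0.763) / 1
     = 0.237 / 1 = 0.237 → 0.24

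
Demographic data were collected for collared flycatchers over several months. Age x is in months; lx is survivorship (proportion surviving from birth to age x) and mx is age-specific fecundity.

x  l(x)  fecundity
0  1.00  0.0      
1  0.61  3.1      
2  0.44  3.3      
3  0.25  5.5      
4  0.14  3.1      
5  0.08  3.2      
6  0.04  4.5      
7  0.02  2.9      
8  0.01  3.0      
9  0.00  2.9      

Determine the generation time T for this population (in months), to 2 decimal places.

lx·mx: 0, 1.891, 1.452, 1.375, 0.434, 0.256, 0.18, 0.058, 0.03, 0 → R0 = 5.676
x·lx·mx: 0, 1.891, 2.904, 4.125, 1.736, 1.28, 1.08, 0.406, 0.24, 0 → Σ = 13.662
T = 13.662 / 5.676 = 2.406977… → 2.41

2.41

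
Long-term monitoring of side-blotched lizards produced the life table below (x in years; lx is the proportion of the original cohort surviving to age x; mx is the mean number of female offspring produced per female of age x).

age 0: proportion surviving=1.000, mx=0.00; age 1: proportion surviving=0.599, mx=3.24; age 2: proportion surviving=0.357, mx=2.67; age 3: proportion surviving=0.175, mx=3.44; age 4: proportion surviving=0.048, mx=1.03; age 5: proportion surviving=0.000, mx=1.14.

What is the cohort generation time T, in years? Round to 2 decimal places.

1.65

lx·mx: 0, 1.94076, 0.95319, 0.602, 0.04944, 0 → R0 = 3.54539
x·lx·mx: 0, 1.94076, 1.90638, 1.806, 0.19776, 0 → Σ = 5.8509
T = 5.8509 / 3.54539 = 1.650284… → 1.65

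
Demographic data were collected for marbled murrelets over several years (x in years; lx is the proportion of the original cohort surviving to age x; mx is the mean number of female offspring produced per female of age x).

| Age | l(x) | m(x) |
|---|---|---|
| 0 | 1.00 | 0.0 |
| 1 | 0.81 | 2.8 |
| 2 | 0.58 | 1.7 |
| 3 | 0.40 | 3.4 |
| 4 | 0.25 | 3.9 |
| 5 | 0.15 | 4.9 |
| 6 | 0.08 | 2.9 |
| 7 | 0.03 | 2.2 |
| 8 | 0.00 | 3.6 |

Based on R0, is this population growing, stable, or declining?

growing

R0 = Σ lx·mx = 0 + 2.268 + 0.986 + 1.36 + 0.975 + 0.735 + 0.232 + 0.066 + 0 = 6.622
R0 > 1, so the population is growing.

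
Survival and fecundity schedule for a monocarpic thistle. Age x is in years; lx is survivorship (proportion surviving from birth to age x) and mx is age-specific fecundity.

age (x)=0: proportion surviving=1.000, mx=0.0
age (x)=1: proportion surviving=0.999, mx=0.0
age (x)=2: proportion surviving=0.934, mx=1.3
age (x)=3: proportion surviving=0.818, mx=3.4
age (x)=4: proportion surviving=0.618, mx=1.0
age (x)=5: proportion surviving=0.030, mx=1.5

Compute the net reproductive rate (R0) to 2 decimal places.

lx·mx by age: 0, 0, 1.2142, 2.7812, 0.618, 0.045
R0 = Σ lx·mx = 4.6584 → 4.66

4.66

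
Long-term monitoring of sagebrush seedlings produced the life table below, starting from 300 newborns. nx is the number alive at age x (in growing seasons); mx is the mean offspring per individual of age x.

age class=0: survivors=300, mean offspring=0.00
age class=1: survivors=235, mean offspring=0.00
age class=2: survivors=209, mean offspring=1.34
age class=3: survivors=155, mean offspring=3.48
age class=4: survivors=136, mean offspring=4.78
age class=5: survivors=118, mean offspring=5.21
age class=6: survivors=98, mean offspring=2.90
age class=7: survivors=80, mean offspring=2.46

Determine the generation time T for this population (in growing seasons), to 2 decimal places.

4.26

lx = nx/n0 = nx/300: 1, 0.78333…, 0.69667…, 0.51667…, 0.45333…, 0.39333…, 0.32667…, 0.26667…
lx·mx: 0, 0, 0.933533…, 1.798…, 2.166933…, 2.049267…, 0.947333…, 0.656… → R0 = 8.551067…
x·lx·mx: 0, 0, 1.867067…, 5.394…, 8.667733…, 10.246333…, 5.684…, 4.592… → Σ = 36.451133…
T = 36.451133… / 8.551067… = 4.262759… → 4.26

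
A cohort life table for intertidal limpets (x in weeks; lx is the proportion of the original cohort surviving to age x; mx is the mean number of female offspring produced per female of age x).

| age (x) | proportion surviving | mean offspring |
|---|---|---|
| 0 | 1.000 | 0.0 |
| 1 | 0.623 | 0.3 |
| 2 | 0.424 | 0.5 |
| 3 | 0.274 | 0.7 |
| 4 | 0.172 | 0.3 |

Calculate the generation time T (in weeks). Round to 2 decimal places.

2.17

lx·mx: 0, 0.1869, 0.212, 0.1918, 0.0516 → R0 = 0.6423
x·lx·mx: 0, 0.1869, 0.424, 0.5754, 0.2064 → Σ = 1.3927
T = 1.3927 / 0.6423 = 2.168301… → 2.17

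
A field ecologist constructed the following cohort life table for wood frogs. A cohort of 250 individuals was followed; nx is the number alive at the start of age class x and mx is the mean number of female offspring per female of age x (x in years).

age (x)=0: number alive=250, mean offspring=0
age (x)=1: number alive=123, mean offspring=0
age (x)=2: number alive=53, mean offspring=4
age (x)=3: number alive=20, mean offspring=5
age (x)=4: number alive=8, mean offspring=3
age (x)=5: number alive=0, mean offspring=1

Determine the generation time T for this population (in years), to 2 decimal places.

lx = nx/n0 = nx/250: 1, 0.492, 0.212, 0.08, 0.032, 0
lx·mx: 0, 0, 0.848, 0.4, 0.096, 0 → R0 = 1.344
x·lx·mx: 0, 0, 1.696, 1.2, 0.384, 0 → Σ = 3.28
T = 3.28 / 1.344 = 2.440476… → 2.44

2.44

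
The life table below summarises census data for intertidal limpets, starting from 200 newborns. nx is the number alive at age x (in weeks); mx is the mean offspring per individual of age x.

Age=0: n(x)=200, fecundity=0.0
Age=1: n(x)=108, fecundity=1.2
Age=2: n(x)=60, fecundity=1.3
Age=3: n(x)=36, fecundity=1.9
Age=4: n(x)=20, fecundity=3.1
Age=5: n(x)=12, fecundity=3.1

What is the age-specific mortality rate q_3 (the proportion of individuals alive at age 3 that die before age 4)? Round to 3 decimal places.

lx = nx/n0 = nx/200: 1, 0.54, 0.3, 0.18, 0.1, 0.06
q_3 = (l_3 − l_4) / l_3 = (0.18 − 0.1) / 0.18
     = 0.08 / 0.18 = 0.444444… → 0.444

0.444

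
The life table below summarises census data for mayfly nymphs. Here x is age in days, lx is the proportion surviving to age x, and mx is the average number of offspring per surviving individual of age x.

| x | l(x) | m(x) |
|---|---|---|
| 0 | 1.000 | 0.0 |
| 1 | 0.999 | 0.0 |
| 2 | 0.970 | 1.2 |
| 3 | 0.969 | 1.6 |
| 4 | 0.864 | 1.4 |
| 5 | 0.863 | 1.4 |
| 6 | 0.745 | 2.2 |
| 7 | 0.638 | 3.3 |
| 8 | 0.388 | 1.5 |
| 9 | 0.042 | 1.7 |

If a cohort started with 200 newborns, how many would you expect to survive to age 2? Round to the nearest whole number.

194

Expected survivors = N0 · l_2 = 200 × 0.970 = 194 → 194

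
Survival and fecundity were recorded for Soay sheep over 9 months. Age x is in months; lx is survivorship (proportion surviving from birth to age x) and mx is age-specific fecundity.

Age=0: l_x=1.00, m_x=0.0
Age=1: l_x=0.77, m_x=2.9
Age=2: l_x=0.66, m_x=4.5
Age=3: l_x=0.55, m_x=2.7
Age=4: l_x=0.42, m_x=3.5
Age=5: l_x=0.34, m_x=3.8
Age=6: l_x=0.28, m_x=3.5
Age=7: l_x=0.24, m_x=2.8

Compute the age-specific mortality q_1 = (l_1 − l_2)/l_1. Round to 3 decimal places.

0.143

q_1 = (l_1 − l_2) / l_1 = (0.77 − 0.66) / 0.77
     = 0.11 / 0.77 = 0.142857… → 0.143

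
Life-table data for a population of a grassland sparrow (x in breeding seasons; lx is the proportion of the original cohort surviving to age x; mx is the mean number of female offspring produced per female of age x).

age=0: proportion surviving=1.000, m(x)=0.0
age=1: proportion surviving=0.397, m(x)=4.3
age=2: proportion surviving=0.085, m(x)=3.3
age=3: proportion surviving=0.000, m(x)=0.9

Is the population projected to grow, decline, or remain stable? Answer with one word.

growing

R0 = Σ lx·mx = 0 + 1.7071 + 0.2805 + 0 = 1.9876
R0 > 1, so the population is growing.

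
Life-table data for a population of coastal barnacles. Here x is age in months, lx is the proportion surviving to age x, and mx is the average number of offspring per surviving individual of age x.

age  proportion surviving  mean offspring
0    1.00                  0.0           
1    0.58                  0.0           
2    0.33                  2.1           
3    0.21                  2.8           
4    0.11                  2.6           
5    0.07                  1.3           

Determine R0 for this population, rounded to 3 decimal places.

1.658

lx·mx by age: 0, 0, 0.693, 0.588, 0.286, 0.091
R0 = Σ lx·mx = 1.658 → 1.658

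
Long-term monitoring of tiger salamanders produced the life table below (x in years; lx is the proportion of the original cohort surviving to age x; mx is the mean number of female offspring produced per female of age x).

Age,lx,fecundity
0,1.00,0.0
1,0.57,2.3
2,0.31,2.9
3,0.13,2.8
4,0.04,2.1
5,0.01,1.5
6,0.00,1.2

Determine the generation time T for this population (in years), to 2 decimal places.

1.73

lx·mx: 0, 1.311, 0.899, 0.364, 0.084, 0.015, 0 → R0 = 2.673
x·lx·mx: 0, 1.311, 1.798, 1.092, 0.336, 0.075, 0 → Σ = 4.612
T = 4.612 / 2.673 = 1.725402… → 1.73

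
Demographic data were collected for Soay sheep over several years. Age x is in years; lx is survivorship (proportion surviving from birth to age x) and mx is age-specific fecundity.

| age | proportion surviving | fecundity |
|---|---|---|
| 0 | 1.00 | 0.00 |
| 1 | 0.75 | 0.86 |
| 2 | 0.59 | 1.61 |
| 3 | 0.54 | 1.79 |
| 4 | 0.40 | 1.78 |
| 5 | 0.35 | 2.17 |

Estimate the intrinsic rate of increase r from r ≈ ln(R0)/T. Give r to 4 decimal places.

0.4652

R0 = Σ lx·mx = 0 + 0.645 + 0.9499 + 0.9666 + 0.712 + 0.7595 = 4.033
Σ x·lx·mx = 12.0901; T = 12.0901/4.033 = 2.99779…
r ≈ ln(R0)/T = ln(4.033)/2.99779… = 0.465179… → 0.4652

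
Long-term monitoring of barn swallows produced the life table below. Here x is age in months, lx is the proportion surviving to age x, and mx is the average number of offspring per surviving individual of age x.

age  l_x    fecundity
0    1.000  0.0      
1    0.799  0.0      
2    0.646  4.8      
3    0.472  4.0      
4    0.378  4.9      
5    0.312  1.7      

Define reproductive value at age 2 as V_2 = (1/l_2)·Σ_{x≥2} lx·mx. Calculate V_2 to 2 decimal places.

lx·mx for x ≥ 2: 3.1008, 1.888, 1.8522, 0.5304 → sum = 7.3714
V_2 = 7.3714 / l_2 = 7.3714 / 0.646 = 11.410836… → 11.41

11.41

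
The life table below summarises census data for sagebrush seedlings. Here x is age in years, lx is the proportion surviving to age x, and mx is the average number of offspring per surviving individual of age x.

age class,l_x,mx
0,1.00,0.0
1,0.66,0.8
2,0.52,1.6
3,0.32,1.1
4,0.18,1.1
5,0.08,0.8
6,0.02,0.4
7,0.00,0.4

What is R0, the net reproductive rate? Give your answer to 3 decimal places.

lx·mx by age: 0, 0.528, 0.832, 0.352, 0.198, 0.064, 0.008, 0
R0 = Σ lx·mx = 1.982 → 1.982

1.982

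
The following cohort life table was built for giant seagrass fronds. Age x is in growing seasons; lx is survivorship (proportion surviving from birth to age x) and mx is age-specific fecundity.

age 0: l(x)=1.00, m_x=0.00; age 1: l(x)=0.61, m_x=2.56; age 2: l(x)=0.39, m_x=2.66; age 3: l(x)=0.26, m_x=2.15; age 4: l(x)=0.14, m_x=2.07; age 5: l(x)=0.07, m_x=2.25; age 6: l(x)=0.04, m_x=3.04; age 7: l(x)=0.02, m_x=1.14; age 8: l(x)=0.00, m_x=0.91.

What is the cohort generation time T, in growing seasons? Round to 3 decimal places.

lx·mx: 0, 1.5616, 1.0374, 0.559, 0.2898, 0.1575, 0.1216, 0.0228, 0 → R0 = 3.7497
x·lx·mx: 0, 1.5616, 2.0748, 1.677, 1.1592, 0.7875, 0.7296, 0.1596, 0 → Σ = 8.1493
T = 8.1493 / 3.7497 = 2.173321… → 2.173

2.173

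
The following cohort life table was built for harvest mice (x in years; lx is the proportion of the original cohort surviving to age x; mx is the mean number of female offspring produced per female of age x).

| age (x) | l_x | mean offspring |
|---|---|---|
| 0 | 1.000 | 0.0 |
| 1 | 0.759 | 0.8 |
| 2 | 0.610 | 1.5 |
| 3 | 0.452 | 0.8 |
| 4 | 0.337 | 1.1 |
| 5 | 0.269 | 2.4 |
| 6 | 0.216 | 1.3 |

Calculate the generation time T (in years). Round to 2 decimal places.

lx·mx: 0, 0.6072, 0.915, 0.3616, 0.3707, 0.6456, 0.2808 → R0 = 3.1809
x·lx·mx: 0, 0.6072, 1.83, 1.0848, 1.4828, 3.228, 1.6848 → Σ = 9.9176
T = 9.9176 / 3.1809 = 3.11786… → 3.12

3.12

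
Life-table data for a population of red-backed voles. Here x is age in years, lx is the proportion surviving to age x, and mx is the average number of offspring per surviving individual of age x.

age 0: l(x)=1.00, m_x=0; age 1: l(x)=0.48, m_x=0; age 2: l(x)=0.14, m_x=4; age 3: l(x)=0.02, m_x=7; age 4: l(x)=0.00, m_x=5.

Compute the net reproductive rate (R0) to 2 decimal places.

lx·mx by age: 0, 0, 0.56, 0.14, 0
R0 = Σ lx·mx = 0.7 → 0.70

0.70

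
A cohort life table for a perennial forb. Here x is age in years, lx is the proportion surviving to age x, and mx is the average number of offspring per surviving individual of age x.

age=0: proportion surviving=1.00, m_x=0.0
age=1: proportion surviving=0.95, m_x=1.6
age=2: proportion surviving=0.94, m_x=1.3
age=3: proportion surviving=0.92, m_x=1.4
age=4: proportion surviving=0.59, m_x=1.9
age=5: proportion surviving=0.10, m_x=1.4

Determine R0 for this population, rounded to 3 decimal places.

5.291

lx·mx by age: 0, 1.52, 1.222, 1.288, 1.121, 0.14
R0 = Σ lx·mx = 5.291 → 5.291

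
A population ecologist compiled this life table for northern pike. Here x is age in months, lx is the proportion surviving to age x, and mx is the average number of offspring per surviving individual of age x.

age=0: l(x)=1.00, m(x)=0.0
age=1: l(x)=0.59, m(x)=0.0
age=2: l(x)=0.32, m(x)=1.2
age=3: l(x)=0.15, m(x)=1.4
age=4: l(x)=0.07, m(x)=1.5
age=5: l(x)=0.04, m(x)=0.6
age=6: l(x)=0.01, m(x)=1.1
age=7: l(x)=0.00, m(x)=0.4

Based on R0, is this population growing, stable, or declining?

declining

R0 = Σ lx·mx = 0 + 0 + 0.384 + 0.21 + 0.105 + 0.024 + 0.011 + 0 = 0.734
R0 < 1, so the population is declining.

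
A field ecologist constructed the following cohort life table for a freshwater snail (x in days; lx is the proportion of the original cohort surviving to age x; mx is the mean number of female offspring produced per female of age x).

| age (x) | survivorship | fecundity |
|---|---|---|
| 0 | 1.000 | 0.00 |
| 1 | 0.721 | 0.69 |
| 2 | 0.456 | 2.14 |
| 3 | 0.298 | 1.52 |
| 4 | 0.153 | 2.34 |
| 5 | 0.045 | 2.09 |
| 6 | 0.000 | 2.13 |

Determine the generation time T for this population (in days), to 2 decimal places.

2.40

lx·mx: 0, 0.49749, 0.97584, 0.45296, 0.35802, 0.09405, 0 → R0 = 2.37836
x·lx·mx: 0, 0.49749, 1.95168, 1.35888, 1.43208, 0.47025, 0 → Σ = 5.71038
T = 5.71038 / 2.37836 = 2.400974… → 2.40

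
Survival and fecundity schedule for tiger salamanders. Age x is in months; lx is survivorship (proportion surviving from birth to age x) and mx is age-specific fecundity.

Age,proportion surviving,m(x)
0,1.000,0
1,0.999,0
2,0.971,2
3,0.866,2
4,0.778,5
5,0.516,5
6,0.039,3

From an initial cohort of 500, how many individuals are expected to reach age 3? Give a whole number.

Expected survivors = N0 · l_3 = 500 × 0.866 = 433 → 433

433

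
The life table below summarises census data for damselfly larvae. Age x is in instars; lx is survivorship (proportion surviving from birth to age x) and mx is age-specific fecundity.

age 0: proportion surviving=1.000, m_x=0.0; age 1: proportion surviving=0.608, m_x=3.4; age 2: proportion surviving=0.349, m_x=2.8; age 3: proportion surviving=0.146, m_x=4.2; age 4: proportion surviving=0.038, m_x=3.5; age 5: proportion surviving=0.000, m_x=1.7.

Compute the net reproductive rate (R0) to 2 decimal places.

lx·mx by age: 0, 2.0672, 0.9772, 0.6132, 0.133, 0
R0 = Σ lx·mx = 3.7906 → 3.79

3.79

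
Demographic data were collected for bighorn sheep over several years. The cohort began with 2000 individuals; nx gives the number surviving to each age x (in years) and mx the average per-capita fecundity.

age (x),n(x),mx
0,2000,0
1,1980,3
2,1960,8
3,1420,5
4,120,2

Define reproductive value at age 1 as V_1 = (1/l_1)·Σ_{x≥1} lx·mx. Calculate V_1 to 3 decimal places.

14.626

lx = nx/n0 = nx/2000: 1, 0.99, 0.98, 0.71, 0.06
lx·mx for x ≥ 1: 2.97, 7.84, 3.55, 0.12 → sum = 14.48
V_1 = 14.48 / l_1 = 14.48 / 0.99 = 14.626263… → 14.626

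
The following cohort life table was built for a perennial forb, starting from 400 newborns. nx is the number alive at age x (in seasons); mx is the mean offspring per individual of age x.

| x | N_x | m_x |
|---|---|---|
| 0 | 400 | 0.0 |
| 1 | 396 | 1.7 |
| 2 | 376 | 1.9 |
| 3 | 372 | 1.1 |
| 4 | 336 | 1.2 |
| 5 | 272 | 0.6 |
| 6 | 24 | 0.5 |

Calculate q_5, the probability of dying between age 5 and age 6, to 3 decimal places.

0.912

lx = nx/n0 = nx/400: 1, 0.99, 0.94, 0.93, 0.84, 0.68, 0.06
q_5 = (l_5 − l_6) / l_5 = (0.68 − 0.06) / 0.68
     = 0.62 / 0.68 = 0.911765… → 0.912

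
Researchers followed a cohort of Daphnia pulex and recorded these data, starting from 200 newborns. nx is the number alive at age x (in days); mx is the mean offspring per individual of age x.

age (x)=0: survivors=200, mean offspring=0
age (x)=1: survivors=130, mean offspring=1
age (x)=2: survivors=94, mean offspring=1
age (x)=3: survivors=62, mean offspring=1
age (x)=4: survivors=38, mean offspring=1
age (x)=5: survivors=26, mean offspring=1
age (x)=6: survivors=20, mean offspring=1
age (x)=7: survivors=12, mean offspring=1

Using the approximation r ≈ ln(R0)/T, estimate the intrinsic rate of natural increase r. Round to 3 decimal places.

0.250

lx = nx/n0 = nx/200: 1, 0.65, 0.47, 0.31, 0.19, 0.13, 0.1, 0.06
R0 = Σ lx·mx = 0 + 0.65 + 0.47 + 0.31 + 0.19 + 0.13 + 0.1 + 0.06 = 1.91
Σ x·lx·mx = 4.95; T = 4.95/1.91 = 2.59162…
r ≈ ln(R0)/T = ln(1.91)/2.59162… = 0.24969… → 0.250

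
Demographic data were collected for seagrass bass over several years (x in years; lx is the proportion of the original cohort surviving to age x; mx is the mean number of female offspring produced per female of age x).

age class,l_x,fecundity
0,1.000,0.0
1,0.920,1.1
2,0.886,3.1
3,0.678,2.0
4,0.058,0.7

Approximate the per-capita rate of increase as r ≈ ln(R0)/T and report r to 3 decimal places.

0.788

R0 = Σ lx·mx = 0 + 1.012 + 2.7466 + 1.356 + 0.0406 = 5.1552
Σ x·lx·mx = 10.7356; T = 10.7356/5.1552 = 2.08248…
r ≈ ln(R0)/T = ln(5.1552)/2.08248… = 0.78753… → 0.788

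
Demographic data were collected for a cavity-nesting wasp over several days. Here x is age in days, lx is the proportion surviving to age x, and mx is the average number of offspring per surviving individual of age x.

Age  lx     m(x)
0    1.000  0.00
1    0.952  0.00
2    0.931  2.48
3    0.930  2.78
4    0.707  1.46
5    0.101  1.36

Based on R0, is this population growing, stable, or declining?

growing

R0 = Σ lx·mx = 0 + 0 + 2.30888 + 2.5854 + 1.03222 + 0.13736 = 6.06386
R0 > 1, so the population is growing.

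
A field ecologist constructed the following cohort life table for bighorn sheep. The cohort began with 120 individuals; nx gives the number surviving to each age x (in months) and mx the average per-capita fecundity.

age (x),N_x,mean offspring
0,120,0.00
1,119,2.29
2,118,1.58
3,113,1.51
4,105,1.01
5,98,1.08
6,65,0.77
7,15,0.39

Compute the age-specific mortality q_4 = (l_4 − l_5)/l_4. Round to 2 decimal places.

0.07

lx = nx/n0 = nx/120: 1, 0.99167…, 0.98333…, 0.94167…, 0.875, 0.81667…, 0.54167…, 0.125
q_4 = (l_4 − l_5) / l_4 = (0.875 − 0.816667…) / 0.875
     = 0.058333… / 0.875 = 0.066667… → 0.07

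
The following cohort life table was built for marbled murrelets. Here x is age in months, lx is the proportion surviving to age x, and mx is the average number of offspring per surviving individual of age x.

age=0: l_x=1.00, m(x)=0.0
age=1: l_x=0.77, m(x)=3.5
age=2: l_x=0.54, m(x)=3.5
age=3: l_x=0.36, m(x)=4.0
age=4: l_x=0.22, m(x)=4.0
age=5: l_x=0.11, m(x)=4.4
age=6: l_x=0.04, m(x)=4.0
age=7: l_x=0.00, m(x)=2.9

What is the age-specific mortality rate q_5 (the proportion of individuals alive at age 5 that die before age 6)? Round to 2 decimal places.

q_5 = (l_5 − l_6) / l_5 = (0.11 − 0.04) / 0.11
     = 0.07 / 0.11 = 0.636364… → 0.64

0.64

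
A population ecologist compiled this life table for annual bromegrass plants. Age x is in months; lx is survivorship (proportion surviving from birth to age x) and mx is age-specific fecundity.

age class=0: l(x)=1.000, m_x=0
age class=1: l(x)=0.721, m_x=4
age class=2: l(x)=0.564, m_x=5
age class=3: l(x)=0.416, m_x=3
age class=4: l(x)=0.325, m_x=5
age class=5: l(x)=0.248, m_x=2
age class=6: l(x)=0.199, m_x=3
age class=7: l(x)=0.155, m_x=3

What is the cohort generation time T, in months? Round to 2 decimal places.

lx·mx: 0, 2.884, 2.82, 1.248, 1.625, 0.496, 0.597, 0.465 → R0 = 10.135
x·lx·mx: 0, 2.884, 5.64, 3.744, 6.5, 2.48, 3.582, 3.255 → Σ = 28.085
T = 28.085 / 10.135 = 2.77109… → 2.77

2.77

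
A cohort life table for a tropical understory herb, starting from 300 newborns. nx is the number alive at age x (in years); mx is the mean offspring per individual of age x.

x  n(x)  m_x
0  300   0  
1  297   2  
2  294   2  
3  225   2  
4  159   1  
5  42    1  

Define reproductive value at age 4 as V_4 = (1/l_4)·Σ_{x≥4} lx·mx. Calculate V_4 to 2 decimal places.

1.26

lx = nx/n0 = nx/300: 1, 0.99, 0.98, 0.75, 0.53, 0.14
lx·mx for x ≥ 4: 0.53, 0.14 → sum = 0.67
V_4 = 0.67 / l_4 = 0.67 / 0.53 = 1.264151… → 1.26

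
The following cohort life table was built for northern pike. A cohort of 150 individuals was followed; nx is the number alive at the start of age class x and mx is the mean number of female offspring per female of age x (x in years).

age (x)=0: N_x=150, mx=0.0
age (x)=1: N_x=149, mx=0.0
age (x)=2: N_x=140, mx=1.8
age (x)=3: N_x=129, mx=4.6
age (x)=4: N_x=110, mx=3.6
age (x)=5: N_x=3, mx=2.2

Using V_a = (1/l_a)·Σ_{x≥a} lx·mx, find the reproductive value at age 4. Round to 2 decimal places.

lx = nx/n0 = nx/150: 1, 0.99333…, 0.93333…, 0.86, 0.73333…, 0.02
lx·mx for x ≥ 4: 2.64…, 0.044 → sum = 2.684…
V_4 = 2.684… / l_4 = 2.684… / 0.733333… = 3.66… → 3.66

3.66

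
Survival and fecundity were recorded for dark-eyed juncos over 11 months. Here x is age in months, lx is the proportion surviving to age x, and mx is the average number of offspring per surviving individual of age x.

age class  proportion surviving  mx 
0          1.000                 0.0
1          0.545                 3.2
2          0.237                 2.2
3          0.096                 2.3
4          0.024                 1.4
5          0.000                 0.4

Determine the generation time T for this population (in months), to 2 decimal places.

1.42

lx·mx: 0, 1.744, 0.5214, 0.2208, 0.0336, 0 → R0 = 2.5198
x·lx·mx: 0, 1.744, 1.0428, 0.6624, 0.1344, 0 → Σ = 3.5836
T = 3.5836 / 2.5198 = 1.422176… → 1.42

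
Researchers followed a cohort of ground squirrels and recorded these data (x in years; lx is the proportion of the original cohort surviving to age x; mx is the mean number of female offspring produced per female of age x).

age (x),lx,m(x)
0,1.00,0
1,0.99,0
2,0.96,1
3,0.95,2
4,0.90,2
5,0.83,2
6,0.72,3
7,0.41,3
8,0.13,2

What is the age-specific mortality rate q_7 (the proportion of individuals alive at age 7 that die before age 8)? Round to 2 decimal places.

0.68

q_7 = (l_7 − l_8) / l_7 = (0.41 − 0.13) / 0.41
     = 0.28 / 0.41 = 0.682927… → 0.68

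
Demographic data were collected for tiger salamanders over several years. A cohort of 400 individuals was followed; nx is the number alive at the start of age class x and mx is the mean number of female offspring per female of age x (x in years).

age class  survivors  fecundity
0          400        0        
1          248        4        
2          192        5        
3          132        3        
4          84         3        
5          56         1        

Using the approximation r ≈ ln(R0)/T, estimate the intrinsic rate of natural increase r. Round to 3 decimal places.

lx = nx/n0 = nx/400: 1, 0.62, 0.48, 0.33, 0.21, 0.14
R0 = Σ lx·mx = 0 + 2.48 + 2.4 + 0.99 + 0.63 + 0.14 = 6.64
Σ x·lx·mx = 13.47; T = 13.47/6.64 = 2.02861…
r ≈ ln(R0)/T = ln(6.64)/2.02861… = 0.9332… → 0.933

0.933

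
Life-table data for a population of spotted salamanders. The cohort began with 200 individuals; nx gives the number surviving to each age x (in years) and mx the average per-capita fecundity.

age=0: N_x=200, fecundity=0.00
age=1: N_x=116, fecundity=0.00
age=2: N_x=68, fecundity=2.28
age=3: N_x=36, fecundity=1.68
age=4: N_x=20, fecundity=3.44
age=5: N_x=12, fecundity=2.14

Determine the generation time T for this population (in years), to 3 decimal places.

2.887

lx = nx/n0 = nx/200: 1, 0.58, 0.34, 0.18, 0.1, 0.06
lx·mx: 0, 0, 0.7752, 0.3024, 0.344, 0.1284 → R0 = 1.55
x·lx·mx: 0, 0, 1.5504, 0.9072, 1.376, 0.642 → Σ = 4.4756
T = 4.4756 / 1.55 = 2.887484… → 2.887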